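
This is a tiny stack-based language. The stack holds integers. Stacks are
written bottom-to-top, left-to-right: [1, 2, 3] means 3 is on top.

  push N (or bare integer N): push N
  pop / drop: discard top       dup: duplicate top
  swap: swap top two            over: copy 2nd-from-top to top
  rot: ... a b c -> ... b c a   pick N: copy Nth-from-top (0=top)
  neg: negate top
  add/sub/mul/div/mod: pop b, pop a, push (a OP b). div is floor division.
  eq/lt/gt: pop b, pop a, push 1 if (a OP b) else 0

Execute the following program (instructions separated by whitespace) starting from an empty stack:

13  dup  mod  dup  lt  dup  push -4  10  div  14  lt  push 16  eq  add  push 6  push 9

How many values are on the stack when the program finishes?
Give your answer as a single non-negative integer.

After 'push 13': stack = [13] (depth 1)
After 'dup': stack = [13, 13] (depth 2)
After 'mod': stack = [0] (depth 1)
After 'dup': stack = [0, 0] (depth 2)
After 'lt': stack = [0] (depth 1)
After 'dup': stack = [0, 0] (depth 2)
After 'push -4': stack = [0, 0, -4] (depth 3)
After 'push 10': stack = [0, 0, -4, 10] (depth 4)
After 'div': stack = [0, 0, -1] (depth 3)
After 'push 14': stack = [0, 0, -1, 14] (depth 4)
After 'lt': stack = [0, 0, 1] (depth 3)
After 'push 16': stack = [0, 0, 1, 16] (depth 4)
After 'eq': stack = [0, 0, 0] (depth 3)
After 'add': stack = [0, 0] (depth 2)
After 'push 6': stack = [0, 0, 6] (depth 3)
After 'push 9': stack = [0, 0, 6, 9] (depth 4)

Answer: 4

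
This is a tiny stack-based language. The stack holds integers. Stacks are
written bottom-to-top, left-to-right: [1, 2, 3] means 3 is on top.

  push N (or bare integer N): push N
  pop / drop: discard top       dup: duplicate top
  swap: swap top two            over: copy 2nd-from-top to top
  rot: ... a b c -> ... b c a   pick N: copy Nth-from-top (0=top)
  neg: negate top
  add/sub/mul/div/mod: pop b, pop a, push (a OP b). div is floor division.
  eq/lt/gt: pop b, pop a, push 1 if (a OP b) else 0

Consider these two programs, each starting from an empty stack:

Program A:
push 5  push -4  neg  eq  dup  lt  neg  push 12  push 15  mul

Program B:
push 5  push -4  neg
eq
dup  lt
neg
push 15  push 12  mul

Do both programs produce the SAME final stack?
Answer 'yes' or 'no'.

Program A trace:
  After 'push 5': [5]
  After 'push -4': [5, -4]
  After 'neg': [5, 4]
  After 'eq': [0]
  After 'dup': [0, 0]
  After 'lt': [0]
  After 'neg': [0]
  After 'push 12': [0, 12]
  After 'push 15': [0, 12, 15]
  After 'mul': [0, 180]
Program A final stack: [0, 180]

Program B trace:
  After 'push 5': [5]
  After 'push -4': [5, -4]
  After 'neg': [5, 4]
  After 'eq': [0]
  After 'dup': [0, 0]
  After 'lt': [0]
  After 'neg': [0]
  After 'push 15': [0, 15]
  After 'push 12': [0, 15, 12]
  After 'mul': [0, 180]
Program B final stack: [0, 180]
Same: yes

Answer: yes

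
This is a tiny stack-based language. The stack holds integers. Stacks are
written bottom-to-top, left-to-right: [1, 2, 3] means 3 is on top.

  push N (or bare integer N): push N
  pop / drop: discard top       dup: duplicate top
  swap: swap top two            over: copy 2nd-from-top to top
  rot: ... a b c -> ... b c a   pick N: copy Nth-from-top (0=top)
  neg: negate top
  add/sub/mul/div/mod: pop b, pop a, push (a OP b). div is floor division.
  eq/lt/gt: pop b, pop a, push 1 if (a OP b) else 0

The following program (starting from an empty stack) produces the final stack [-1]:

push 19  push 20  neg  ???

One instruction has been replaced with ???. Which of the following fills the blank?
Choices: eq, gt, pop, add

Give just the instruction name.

Answer: add

Derivation:
Stack before ???: [19, -20]
Stack after ???:  [-1]
Checking each choice:
  eq: produces [0]
  gt: produces [1]
  pop: produces [19]
  add: MATCH


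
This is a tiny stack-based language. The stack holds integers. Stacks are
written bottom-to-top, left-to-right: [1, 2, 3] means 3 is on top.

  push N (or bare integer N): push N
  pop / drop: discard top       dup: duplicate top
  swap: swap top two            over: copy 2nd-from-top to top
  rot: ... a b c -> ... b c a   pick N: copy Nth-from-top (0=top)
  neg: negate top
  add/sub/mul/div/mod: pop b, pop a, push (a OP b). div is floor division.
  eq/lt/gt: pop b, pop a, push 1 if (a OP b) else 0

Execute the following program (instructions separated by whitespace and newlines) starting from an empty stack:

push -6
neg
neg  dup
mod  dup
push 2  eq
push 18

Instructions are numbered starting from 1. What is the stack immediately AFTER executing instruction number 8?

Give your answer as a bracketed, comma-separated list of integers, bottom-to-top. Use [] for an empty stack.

Step 1 ('push -6'): [-6]
Step 2 ('neg'): [6]
Step 3 ('neg'): [-6]
Step 4 ('dup'): [-6, -6]
Step 5 ('mod'): [0]
Step 6 ('dup'): [0, 0]
Step 7 ('push 2'): [0, 0, 2]
Step 8 ('eq'): [0, 0]

Answer: [0, 0]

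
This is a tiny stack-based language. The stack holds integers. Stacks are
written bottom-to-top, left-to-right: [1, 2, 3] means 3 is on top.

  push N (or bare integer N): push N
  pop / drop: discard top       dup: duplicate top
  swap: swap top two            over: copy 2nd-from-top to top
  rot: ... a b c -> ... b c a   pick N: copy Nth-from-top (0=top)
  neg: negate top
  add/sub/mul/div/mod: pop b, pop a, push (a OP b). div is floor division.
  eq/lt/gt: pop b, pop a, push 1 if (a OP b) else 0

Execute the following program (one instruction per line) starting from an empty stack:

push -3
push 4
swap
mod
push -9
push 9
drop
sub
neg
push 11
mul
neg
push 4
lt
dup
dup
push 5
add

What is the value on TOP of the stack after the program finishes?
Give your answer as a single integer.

After 'push -3': [-3]
After 'push 4': [-3, 4]
After 'swap': [4, -3]
After 'mod': [-2]
After 'push -9': [-2, -9]
After 'push 9': [-2, -9, 9]
After 'drop': [-2, -9]
After 'sub': [7]
After 'neg': [-7]
After 'push 11': [-7, 11]
After 'mul': [-77]
After 'neg': [77]
After 'push 4': [77, 4]
After 'lt': [0]
After 'dup': [0, 0]
After 'dup': [0, 0, 0]
After 'push 5': [0, 0, 0, 5]
After 'add': [0, 0, 5]

Answer: 5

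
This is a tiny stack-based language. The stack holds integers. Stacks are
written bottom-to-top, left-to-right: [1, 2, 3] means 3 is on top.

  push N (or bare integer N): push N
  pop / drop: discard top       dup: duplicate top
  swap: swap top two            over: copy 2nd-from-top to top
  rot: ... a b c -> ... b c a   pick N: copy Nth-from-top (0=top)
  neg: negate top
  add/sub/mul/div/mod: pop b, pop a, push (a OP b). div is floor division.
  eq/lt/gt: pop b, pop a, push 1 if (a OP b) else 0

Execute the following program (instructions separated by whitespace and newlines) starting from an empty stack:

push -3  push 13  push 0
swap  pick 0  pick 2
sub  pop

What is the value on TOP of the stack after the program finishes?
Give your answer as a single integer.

After 'push -3': [-3]
After 'push 13': [-3, 13]
After 'push 0': [-3, 13, 0]
After 'swap': [-3, 0, 13]
After 'pick 0': [-3, 0, 13, 13]
After 'pick 2': [-3, 0, 13, 13, 0]
After 'sub': [-3, 0, 13, 13]
After 'pop': [-3, 0, 13]

Answer: 13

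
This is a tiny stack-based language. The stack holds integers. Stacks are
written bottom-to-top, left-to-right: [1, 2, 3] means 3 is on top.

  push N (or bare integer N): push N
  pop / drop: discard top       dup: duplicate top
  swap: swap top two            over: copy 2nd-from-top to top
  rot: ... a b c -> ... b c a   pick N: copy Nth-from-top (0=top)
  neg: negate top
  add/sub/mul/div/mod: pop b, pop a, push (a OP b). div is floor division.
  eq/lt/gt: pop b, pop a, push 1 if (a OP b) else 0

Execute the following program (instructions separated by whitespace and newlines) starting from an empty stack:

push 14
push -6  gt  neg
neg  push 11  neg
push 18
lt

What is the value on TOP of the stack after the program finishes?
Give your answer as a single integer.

After 'push 14': [14]
After 'push -6': [14, -6]
After 'gt': [1]
After 'neg': [-1]
After 'neg': [1]
After 'push 11': [1, 11]
After 'neg': [1, -11]
After 'push 18': [1, -11, 18]
After 'lt': [1, 1]

Answer: 1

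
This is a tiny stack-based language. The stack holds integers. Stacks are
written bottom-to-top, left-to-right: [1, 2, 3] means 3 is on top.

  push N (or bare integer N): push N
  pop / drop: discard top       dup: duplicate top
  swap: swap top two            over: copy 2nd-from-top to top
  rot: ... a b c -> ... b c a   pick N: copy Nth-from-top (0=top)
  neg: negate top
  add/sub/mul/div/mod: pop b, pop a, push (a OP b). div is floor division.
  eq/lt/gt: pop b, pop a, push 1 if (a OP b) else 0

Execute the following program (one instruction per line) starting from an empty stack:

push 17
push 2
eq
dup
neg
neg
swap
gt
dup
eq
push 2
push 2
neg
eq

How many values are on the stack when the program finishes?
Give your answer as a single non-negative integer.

Answer: 2

Derivation:
After 'push 17': stack = [17] (depth 1)
After 'push 2': stack = [17, 2] (depth 2)
After 'eq': stack = [0] (depth 1)
After 'dup': stack = [0, 0] (depth 2)
After 'neg': stack = [0, 0] (depth 2)
After 'neg': stack = [0, 0] (depth 2)
After 'swap': stack = [0, 0] (depth 2)
After 'gt': stack = [0] (depth 1)
After 'dup': stack = [0, 0] (depth 2)
After 'eq': stack = [1] (depth 1)
After 'push 2': stack = [1, 2] (depth 2)
After 'push 2': stack = [1, 2, 2] (depth 3)
After 'neg': stack = [1, 2, -2] (depth 3)
After 'eq': stack = [1, 0] (depth 2)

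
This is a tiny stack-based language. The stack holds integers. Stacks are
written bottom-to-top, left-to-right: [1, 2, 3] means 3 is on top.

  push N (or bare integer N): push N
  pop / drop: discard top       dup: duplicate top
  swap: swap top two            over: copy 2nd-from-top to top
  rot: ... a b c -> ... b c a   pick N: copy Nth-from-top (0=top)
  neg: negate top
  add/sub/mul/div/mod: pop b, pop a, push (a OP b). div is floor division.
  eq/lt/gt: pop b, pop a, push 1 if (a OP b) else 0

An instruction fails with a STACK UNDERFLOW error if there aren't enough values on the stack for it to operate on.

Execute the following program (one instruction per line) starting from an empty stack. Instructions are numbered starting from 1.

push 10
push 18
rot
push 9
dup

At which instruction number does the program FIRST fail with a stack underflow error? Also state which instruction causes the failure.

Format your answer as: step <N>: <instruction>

Step 1 ('push 10'): stack = [10], depth = 1
Step 2 ('push 18'): stack = [10, 18], depth = 2
Step 3 ('rot'): needs 3 value(s) but depth is 2 — STACK UNDERFLOW

Answer: step 3: rot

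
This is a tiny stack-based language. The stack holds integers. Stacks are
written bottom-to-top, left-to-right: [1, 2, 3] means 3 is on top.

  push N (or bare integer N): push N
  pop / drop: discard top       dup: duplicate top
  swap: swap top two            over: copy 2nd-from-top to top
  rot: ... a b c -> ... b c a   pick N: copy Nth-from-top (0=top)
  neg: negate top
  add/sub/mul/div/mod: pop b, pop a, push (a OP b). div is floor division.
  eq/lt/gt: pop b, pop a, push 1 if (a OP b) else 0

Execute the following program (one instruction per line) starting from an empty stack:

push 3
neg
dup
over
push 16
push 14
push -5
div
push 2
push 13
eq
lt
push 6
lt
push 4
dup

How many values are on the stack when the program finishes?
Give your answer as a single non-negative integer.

After 'push 3': stack = [3] (depth 1)
After 'neg': stack = [-3] (depth 1)
After 'dup': stack = [-3, -3] (depth 2)
After 'over': stack = [-3, -3, -3] (depth 3)
After 'push 16': stack = [-3, -3, -3, 16] (depth 4)
After 'push 14': stack = [-3, -3, -3, 16, 14] (depth 5)
After 'push -5': stack = [-3, -3, -3, 16, 14, -5] (depth 6)
After 'div': stack = [-3, -3, -3, 16, -3] (depth 5)
After 'push 2': stack = [-3, -3, -3, 16, -3, 2] (depth 6)
After 'push 13': stack = [-3, -3, -3, 16, -3, 2, 13] (depth 7)
After 'eq': stack = [-3, -3, -3, 16, -3, 0] (depth 6)
After 'lt': stack = [-3, -3, -3, 16, 1] (depth 5)
After 'push 6': stack = [-3, -3, -3, 16, 1, 6] (depth 6)
After 'lt': stack = [-3, -3, -3, 16, 1] (depth 5)
After 'push 4': stack = [-3, -3, -3, 16, 1, 4] (depth 6)
After 'dup': stack = [-3, -3, -3, 16, 1, 4, 4] (depth 7)

Answer: 7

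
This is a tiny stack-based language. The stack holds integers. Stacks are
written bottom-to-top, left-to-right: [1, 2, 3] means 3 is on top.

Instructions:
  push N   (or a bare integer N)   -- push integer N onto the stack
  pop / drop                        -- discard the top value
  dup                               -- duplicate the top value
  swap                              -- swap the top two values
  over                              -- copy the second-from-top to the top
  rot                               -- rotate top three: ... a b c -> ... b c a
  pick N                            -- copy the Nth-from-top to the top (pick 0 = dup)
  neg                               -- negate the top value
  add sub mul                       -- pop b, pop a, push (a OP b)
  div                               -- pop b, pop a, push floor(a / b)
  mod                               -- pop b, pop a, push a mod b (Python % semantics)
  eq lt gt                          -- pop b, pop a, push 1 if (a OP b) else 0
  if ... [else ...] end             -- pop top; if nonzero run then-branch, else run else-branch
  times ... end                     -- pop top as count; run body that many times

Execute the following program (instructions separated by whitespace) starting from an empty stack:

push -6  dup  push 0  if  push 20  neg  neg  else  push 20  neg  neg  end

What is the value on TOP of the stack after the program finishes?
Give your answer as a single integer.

Answer: 20

Derivation:
After 'push -6': [-6]
After 'dup': [-6, -6]
After 'push 0': [-6, -6, 0]
After 'if': [-6, -6]
After 'push 20': [-6, -6, 20]
After 'neg': [-6, -6, -20]
After 'neg': [-6, -6, 20]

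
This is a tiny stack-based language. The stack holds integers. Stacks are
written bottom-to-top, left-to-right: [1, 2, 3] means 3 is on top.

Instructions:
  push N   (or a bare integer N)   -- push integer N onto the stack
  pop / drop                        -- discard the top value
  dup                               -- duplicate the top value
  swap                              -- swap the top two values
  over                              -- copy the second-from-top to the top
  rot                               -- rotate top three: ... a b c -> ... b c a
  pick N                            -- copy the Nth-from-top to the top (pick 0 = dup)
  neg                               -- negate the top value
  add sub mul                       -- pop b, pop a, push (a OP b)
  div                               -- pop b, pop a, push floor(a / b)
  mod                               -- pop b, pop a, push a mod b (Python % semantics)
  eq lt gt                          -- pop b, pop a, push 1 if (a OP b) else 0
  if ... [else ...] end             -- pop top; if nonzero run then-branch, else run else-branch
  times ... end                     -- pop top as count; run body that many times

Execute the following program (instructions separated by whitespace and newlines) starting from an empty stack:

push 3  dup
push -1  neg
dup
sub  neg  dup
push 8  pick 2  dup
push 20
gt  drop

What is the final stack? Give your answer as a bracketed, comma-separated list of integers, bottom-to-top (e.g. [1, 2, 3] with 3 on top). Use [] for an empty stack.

After 'push 3': [3]
After 'dup': [3, 3]
After 'push -1': [3, 3, -1]
After 'neg': [3, 3, 1]
After 'dup': [3, 3, 1, 1]
After 'sub': [3, 3, 0]
After 'neg': [3, 3, 0]
After 'dup': [3, 3, 0, 0]
After 'push 8': [3, 3, 0, 0, 8]
After 'pick 2': [3, 3, 0, 0, 8, 0]
After 'dup': [3, 3, 0, 0, 8, 0, 0]
After 'push 20': [3, 3, 0, 0, 8, 0, 0, 20]
After 'gt': [3, 3, 0, 0, 8, 0, 0]
After 'drop': [3, 3, 0, 0, 8, 0]

Answer: [3, 3, 0, 0, 8, 0]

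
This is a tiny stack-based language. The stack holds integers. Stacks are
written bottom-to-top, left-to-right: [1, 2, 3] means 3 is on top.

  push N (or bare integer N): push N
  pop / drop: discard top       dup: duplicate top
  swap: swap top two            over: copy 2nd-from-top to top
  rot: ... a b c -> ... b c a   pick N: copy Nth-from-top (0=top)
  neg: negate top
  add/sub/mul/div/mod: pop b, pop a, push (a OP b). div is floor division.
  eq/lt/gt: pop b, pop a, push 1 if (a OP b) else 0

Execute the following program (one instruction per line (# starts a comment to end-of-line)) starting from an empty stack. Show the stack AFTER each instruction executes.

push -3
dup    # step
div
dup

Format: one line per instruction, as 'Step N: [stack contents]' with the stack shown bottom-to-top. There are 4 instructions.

Step 1: [-3]
Step 2: [-3, -3]
Step 3: [1]
Step 4: [1, 1]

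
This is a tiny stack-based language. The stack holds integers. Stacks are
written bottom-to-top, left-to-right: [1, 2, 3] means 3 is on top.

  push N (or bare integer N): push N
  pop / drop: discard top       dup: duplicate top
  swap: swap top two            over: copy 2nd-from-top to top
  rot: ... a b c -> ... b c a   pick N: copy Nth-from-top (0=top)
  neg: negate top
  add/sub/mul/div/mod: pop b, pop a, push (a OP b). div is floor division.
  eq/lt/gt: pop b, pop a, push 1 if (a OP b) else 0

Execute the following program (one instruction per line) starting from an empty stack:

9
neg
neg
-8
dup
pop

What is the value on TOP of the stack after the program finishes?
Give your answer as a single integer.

After 'push 9': [9]
After 'neg': [-9]
After 'neg': [9]
After 'push -8': [9, -8]
After 'dup': [9, -8, -8]
After 'pop': [9, -8]

Answer: -8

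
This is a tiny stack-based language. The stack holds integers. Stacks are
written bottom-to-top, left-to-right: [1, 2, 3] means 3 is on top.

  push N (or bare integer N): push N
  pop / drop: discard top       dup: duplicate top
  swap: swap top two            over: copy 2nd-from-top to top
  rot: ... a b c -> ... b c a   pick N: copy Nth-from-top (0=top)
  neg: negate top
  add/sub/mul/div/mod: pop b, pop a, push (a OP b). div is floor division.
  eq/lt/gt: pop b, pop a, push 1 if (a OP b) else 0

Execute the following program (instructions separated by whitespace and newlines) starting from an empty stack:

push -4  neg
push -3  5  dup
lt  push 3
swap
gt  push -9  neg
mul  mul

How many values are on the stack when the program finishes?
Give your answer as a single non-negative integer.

Answer: 2

Derivation:
After 'push -4': stack = [-4] (depth 1)
After 'neg': stack = [4] (depth 1)
After 'push -3': stack = [4, -3] (depth 2)
After 'push 5': stack = [4, -3, 5] (depth 3)
After 'dup': stack = [4, -3, 5, 5] (depth 4)
After 'lt': stack = [4, -3, 0] (depth 3)
After 'push 3': stack = [4, -3, 0, 3] (depth 4)
After 'swap': stack = [4, -3, 3, 0] (depth 4)
After 'gt': stack = [4, -3, 1] (depth 3)
After 'push -9': stack = [4, -3, 1, -9] (depth 4)
After 'neg': stack = [4, -3, 1, 9] (depth 4)
After 'mul': stack = [4, -3, 9] (depth 3)
After 'mul': stack = [4, -27] (depth 2)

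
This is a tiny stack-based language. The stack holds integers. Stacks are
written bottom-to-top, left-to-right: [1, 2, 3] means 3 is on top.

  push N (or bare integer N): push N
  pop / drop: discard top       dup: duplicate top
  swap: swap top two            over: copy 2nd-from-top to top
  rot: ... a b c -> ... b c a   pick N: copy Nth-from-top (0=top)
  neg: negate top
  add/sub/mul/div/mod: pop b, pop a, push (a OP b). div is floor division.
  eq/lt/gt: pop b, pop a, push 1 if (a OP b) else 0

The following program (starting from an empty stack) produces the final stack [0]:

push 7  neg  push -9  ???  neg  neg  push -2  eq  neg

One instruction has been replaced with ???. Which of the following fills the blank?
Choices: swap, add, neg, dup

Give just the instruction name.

Stack before ???: [-7, -9]
Stack after ???:  [-16]
Checking each choice:
  swap: produces [-9, 0]
  add: MATCH
  neg: produces [-7, 0]
  dup: produces [-7, -9, 0]


Answer: add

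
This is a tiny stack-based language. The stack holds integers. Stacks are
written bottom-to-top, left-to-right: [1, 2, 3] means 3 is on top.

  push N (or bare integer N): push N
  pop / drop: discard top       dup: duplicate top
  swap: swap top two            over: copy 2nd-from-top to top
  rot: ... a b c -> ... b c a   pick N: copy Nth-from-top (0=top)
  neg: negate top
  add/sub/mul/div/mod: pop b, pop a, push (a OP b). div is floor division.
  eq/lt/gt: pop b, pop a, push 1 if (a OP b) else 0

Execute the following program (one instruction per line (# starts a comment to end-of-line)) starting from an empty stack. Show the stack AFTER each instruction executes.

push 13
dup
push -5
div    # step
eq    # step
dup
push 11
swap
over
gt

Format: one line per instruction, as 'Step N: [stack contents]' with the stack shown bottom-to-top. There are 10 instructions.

Step 1: [13]
Step 2: [13, 13]
Step 3: [13, 13, -5]
Step 4: [13, -3]
Step 5: [0]
Step 6: [0, 0]
Step 7: [0, 0, 11]
Step 8: [0, 11, 0]
Step 9: [0, 11, 0, 11]
Step 10: [0, 11, 0]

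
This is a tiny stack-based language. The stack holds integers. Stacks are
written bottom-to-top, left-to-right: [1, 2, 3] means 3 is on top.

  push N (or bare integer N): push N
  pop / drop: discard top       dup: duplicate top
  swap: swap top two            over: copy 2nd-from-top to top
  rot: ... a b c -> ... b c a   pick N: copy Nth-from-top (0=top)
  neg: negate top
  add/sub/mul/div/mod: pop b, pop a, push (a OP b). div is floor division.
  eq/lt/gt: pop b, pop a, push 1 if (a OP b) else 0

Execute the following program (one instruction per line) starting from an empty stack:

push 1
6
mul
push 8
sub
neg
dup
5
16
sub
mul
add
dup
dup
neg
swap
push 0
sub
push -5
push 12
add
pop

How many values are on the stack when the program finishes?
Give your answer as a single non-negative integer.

After 'push 1': stack = [1] (depth 1)
After 'push 6': stack = [1, 6] (depth 2)
After 'mul': stack = [6] (depth 1)
After 'push 8': stack = [6, 8] (depth 2)
After 'sub': stack = [-2] (depth 1)
After 'neg': stack = [2] (depth 1)
After 'dup': stack = [2, 2] (depth 2)
After 'push 5': stack = [2, 2, 5] (depth 3)
After 'push 16': stack = [2, 2, 5, 16] (depth 4)
After 'sub': stack = [2, 2, -11] (depth 3)
  ...
After 'dup': stack = [-20, -20] (depth 2)
After 'dup': stack = [-20, -20, -20] (depth 3)
After 'neg': stack = [-20, -20, 20] (depth 3)
After 'swap': stack = [-20, 20, -20] (depth 3)
After 'push 0': stack = [-20, 20, -20, 0] (depth 4)
After 'sub': stack = [-20, 20, -20] (depth 3)
After 'push -5': stack = [-20, 20, -20, -5] (depth 4)
After 'push 12': stack = [-20, 20, -20, -5, 12] (depth 5)
After 'add': stack = [-20, 20, -20, 7] (depth 4)
After 'pop': stack = [-20, 20, -20] (depth 3)

Answer: 3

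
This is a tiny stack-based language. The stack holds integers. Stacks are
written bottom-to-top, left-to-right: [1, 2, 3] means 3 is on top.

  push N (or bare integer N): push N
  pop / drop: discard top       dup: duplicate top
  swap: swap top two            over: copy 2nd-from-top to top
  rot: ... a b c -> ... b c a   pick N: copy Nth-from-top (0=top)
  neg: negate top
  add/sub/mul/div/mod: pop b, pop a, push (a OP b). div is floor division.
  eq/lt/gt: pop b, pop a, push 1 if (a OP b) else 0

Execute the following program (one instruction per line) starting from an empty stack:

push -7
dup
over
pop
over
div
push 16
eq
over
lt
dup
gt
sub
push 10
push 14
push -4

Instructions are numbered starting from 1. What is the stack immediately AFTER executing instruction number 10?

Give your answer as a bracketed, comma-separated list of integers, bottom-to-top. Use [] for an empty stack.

Step 1 ('push -7'): [-7]
Step 2 ('dup'): [-7, -7]
Step 3 ('over'): [-7, -7, -7]
Step 4 ('pop'): [-7, -7]
Step 5 ('over'): [-7, -7, -7]
Step 6 ('div'): [-7, 1]
Step 7 ('push 16'): [-7, 1, 16]
Step 8 ('eq'): [-7, 0]
Step 9 ('over'): [-7, 0, -7]
Step 10 ('lt'): [-7, 0]

Answer: [-7, 0]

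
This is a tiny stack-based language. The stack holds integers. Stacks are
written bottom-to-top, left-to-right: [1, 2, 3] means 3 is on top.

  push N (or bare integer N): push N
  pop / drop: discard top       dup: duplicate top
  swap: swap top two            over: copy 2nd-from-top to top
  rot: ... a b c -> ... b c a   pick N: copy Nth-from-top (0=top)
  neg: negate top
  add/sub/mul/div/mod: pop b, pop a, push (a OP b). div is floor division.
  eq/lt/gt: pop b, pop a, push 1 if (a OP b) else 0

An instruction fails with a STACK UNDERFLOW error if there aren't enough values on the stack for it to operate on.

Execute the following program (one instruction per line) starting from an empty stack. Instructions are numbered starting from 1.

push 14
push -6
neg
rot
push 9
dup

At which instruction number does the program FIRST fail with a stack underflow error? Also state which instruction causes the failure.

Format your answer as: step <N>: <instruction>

Step 1 ('push 14'): stack = [14], depth = 1
Step 2 ('push -6'): stack = [14, -6], depth = 2
Step 3 ('neg'): stack = [14, 6], depth = 2
Step 4 ('rot'): needs 3 value(s) but depth is 2 — STACK UNDERFLOW

Answer: step 4: rot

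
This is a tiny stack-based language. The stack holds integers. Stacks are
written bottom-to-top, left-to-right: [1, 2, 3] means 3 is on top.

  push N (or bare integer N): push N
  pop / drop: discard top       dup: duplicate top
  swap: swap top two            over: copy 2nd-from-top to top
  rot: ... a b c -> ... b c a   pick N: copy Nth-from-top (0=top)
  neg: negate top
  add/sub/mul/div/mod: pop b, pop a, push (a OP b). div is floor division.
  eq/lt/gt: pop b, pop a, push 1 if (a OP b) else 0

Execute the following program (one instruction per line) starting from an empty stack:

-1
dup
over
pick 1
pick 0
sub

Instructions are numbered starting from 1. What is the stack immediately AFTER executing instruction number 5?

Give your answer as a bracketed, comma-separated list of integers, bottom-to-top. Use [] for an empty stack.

Step 1 ('-1'): [-1]
Step 2 ('dup'): [-1, -1]
Step 3 ('over'): [-1, -1, -1]
Step 4 ('pick 1'): [-1, -1, -1, -1]
Step 5 ('pick 0'): [-1, -1, -1, -1, -1]

Answer: [-1, -1, -1, -1, -1]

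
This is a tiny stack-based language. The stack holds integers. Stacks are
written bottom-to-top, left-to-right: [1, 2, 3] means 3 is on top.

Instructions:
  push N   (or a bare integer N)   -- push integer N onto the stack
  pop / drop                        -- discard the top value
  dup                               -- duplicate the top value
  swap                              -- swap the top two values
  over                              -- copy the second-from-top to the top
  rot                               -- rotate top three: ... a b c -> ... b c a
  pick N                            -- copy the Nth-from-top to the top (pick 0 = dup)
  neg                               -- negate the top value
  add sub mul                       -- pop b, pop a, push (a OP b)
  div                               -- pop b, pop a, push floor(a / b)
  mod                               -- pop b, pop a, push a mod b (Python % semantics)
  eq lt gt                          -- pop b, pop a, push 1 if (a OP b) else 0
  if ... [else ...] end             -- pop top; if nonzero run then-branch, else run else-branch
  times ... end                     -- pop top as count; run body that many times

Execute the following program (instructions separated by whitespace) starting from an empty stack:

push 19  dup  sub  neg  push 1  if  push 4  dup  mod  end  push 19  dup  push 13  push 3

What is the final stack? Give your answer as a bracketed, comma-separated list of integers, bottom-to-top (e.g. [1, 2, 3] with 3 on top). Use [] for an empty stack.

Answer: [0, 0, 19, 19, 13, 3]

Derivation:
After 'push 19': [19]
After 'dup': [19, 19]
After 'sub': [0]
After 'neg': [0]
After 'push 1': [0, 1]
After 'if': [0]
After 'push 4': [0, 4]
After 'dup': [0, 4, 4]
After 'mod': [0, 0]
After 'push 19': [0, 0, 19]
After 'dup': [0, 0, 19, 19]
After 'push 13': [0, 0, 19, 19, 13]
After 'push 3': [0, 0, 19, 19, 13, 3]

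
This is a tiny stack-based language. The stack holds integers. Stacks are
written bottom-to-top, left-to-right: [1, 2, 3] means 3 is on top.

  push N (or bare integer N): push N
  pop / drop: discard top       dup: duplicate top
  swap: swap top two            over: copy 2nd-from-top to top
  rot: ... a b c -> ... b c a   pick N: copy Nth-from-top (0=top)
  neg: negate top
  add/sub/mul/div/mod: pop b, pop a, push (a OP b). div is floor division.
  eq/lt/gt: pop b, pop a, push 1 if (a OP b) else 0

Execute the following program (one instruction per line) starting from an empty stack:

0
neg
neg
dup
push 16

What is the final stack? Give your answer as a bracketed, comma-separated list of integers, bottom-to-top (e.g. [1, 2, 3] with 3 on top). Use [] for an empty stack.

After 'push 0': [0]
After 'neg': [0]
After 'neg': [0]
After 'dup': [0, 0]
After 'push 16': [0, 0, 16]

Answer: [0, 0, 16]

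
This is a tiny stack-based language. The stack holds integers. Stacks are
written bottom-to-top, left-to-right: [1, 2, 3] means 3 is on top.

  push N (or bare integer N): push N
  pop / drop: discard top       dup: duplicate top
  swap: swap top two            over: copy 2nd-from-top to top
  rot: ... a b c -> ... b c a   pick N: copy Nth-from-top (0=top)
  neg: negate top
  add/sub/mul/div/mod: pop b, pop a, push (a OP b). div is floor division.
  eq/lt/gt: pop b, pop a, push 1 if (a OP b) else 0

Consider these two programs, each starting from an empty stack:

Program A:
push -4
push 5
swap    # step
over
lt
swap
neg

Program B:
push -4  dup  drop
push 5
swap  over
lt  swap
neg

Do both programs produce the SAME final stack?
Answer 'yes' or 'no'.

Program A trace:
  After 'push -4': [-4]
  After 'push 5': [-4, 5]
  After 'swap': [5, -4]
  After 'over': [5, -4, 5]
  After 'lt': [5, 1]
  After 'swap': [1, 5]
  After 'neg': [1, -5]
Program A final stack: [1, -5]

Program B trace:
  After 'push -4': [-4]
  After 'dup': [-4, -4]
  After 'drop': [-4]
  After 'push 5': [-4, 5]
  After 'swap': [5, -4]
  After 'over': [5, -4, 5]
  After 'lt': [5, 1]
  After 'swap': [1, 5]
  After 'neg': [1, -5]
Program B final stack: [1, -5]
Same: yes

Answer: yes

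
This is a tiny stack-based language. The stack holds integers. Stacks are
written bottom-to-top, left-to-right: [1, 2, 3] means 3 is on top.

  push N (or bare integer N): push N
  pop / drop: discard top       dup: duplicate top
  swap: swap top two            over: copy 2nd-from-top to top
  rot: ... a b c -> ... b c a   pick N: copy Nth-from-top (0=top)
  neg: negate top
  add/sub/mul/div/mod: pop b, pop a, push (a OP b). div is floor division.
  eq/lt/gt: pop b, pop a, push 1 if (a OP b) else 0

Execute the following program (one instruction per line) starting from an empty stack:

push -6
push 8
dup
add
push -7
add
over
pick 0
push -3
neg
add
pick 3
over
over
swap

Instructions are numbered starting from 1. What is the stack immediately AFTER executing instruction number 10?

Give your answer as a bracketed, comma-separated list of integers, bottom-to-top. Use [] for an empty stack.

Step 1 ('push -6'): [-6]
Step 2 ('push 8'): [-6, 8]
Step 3 ('dup'): [-6, 8, 8]
Step 4 ('add'): [-6, 16]
Step 5 ('push -7'): [-6, 16, -7]
Step 6 ('add'): [-6, 9]
Step 7 ('over'): [-6, 9, -6]
Step 8 ('pick 0'): [-6, 9, -6, -6]
Step 9 ('push -3'): [-6, 9, -6, -6, -3]
Step 10 ('neg'): [-6, 9, -6, -6, 3]

Answer: [-6, 9, -6, -6, 3]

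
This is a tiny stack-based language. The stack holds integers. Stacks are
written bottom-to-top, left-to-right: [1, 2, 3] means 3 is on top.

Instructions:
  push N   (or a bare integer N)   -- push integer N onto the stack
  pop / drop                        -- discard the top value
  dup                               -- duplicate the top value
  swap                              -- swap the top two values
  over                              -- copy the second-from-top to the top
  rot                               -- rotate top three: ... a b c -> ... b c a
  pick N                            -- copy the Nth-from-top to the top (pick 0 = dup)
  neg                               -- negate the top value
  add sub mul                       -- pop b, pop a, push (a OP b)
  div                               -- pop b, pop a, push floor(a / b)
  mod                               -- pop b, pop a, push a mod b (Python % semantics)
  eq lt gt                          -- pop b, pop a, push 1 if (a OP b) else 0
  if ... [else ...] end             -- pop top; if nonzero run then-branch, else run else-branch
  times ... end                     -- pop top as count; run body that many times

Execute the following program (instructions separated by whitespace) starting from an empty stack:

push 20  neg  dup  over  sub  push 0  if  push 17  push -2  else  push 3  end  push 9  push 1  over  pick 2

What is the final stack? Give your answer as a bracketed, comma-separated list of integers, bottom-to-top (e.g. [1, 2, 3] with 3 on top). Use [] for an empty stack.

Answer: [-20, 0, 3, 9, 1, 9, 9]

Derivation:
After 'push 20': [20]
After 'neg': [-20]
After 'dup': [-20, -20]
After 'over': [-20, -20, -20]
After 'sub': [-20, 0]
After 'push 0': [-20, 0, 0]
After 'if': [-20, 0]
After 'push 3': [-20, 0, 3]
After 'push 9': [-20, 0, 3, 9]
After 'push 1': [-20, 0, 3, 9, 1]
After 'over': [-20, 0, 3, 9, 1, 9]
After 'pick 2': [-20, 0, 3, 9, 1, 9, 9]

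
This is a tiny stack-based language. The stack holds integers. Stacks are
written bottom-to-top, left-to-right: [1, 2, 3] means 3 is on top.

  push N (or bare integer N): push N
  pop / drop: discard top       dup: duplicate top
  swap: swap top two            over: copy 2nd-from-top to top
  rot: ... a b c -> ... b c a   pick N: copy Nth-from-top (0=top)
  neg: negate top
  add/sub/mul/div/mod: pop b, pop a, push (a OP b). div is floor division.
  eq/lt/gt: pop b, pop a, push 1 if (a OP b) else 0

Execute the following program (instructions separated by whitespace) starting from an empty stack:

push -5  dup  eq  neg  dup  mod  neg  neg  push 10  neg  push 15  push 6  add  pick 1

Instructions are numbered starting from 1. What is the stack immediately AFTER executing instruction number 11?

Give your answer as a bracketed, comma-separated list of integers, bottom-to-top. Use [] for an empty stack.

Answer: [0, -10, 15]

Derivation:
Step 1 ('push -5'): [-5]
Step 2 ('dup'): [-5, -5]
Step 3 ('eq'): [1]
Step 4 ('neg'): [-1]
Step 5 ('dup'): [-1, -1]
Step 6 ('mod'): [0]
Step 7 ('neg'): [0]
Step 8 ('neg'): [0]
Step 9 ('push 10'): [0, 10]
Step 10 ('neg'): [0, -10]
Step 11 ('push 15'): [0, -10, 15]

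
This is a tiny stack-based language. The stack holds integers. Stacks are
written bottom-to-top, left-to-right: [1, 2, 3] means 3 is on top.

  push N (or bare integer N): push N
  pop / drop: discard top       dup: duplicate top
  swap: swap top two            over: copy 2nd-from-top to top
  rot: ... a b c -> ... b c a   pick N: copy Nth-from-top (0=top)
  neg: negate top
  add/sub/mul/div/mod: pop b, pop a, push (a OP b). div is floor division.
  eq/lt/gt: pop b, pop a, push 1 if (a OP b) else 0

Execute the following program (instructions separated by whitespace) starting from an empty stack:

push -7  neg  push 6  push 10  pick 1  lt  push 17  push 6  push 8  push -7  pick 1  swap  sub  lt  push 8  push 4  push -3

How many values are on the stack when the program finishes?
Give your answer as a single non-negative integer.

Answer: 9

Derivation:
After 'push -7': stack = [-7] (depth 1)
After 'neg': stack = [7] (depth 1)
After 'push 6': stack = [7, 6] (depth 2)
After 'push 10': stack = [7, 6, 10] (depth 3)
After 'pick 1': stack = [7, 6, 10, 6] (depth 4)
After 'lt': stack = [7, 6, 0] (depth 3)
After 'push 17': stack = [7, 6, 0, 17] (depth 4)
After 'push 6': stack = [7, 6, 0, 17, 6] (depth 5)
After 'push 8': stack = [7, 6, 0, 17, 6, 8] (depth 6)
After 'push -7': stack = [7, 6, 0, 17, 6, 8, -7] (depth 7)
After 'pick 1': stack = [7, 6, 0, 17, 6, 8, -7, 8] (depth 8)
After 'swap': stack = [7, 6, 0, 17, 6, 8, 8, -7] (depth 8)
After 'sub': stack = [7, 6, 0, 17, 6, 8, 15] (depth 7)
After 'lt': stack = [7, 6, 0, 17, 6, 1] (depth 6)
After 'push 8': stack = [7, 6, 0, 17, 6, 1, 8] (depth 7)
After 'push 4': stack = [7, 6, 0, 17, 6, 1, 8, 4] (depth 8)
After 'push -3': stack = [7, 6, 0, 17, 6, 1, 8, 4, -3] (depth 9)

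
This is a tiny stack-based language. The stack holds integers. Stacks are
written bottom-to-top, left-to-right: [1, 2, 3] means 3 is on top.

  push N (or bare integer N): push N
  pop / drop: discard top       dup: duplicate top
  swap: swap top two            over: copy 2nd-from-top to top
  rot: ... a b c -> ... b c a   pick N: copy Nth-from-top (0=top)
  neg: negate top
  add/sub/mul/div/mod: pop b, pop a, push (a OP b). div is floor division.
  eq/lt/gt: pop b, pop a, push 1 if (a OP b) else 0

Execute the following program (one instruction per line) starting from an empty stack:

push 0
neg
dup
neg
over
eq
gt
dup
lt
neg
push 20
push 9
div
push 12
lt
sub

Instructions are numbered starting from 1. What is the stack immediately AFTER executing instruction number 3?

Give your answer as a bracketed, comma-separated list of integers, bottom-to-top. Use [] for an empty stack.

Step 1 ('push 0'): [0]
Step 2 ('neg'): [0]
Step 3 ('dup'): [0, 0]

Answer: [0, 0]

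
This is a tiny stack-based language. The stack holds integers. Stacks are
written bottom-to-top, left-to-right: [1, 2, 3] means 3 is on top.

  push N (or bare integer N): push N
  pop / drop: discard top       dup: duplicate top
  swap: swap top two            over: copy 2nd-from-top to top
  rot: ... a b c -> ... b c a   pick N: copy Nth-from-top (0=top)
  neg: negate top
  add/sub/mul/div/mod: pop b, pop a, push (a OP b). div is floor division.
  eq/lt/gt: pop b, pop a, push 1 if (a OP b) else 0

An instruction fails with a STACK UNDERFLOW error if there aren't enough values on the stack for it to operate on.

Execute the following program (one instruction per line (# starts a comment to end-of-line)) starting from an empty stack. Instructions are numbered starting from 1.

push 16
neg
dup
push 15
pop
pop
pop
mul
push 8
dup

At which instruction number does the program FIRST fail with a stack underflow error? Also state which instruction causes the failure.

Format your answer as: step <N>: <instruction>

Answer: step 8: mul

Derivation:
Step 1 ('push 16'): stack = [16], depth = 1
Step 2 ('neg'): stack = [-16], depth = 1
Step 3 ('dup'): stack = [-16, -16], depth = 2
Step 4 ('push 15'): stack = [-16, -16, 15], depth = 3
Step 5 ('pop'): stack = [-16, -16], depth = 2
Step 6 ('pop'): stack = [-16], depth = 1
Step 7 ('pop'): stack = [], depth = 0
Step 8 ('mul'): needs 2 value(s) but depth is 0 — STACK UNDERFLOW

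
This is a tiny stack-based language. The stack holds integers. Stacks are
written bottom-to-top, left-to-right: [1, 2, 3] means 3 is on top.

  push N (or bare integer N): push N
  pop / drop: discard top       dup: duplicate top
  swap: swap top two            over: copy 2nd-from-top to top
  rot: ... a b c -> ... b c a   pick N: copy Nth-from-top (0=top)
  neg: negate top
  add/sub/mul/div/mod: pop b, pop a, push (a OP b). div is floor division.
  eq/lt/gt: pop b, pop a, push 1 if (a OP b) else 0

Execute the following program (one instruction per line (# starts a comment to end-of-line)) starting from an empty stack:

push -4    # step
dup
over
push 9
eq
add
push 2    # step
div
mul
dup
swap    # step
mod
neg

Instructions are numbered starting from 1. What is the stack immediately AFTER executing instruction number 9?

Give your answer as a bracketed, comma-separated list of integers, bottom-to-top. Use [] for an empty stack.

Answer: [8]

Derivation:
Step 1 ('push -4'): [-4]
Step 2 ('dup'): [-4, -4]
Step 3 ('over'): [-4, -4, -4]
Step 4 ('push 9'): [-4, -4, -4, 9]
Step 5 ('eq'): [-4, -4, 0]
Step 6 ('add'): [-4, -4]
Step 7 ('push 2'): [-4, -4, 2]
Step 8 ('div'): [-4, -2]
Step 9 ('mul'): [8]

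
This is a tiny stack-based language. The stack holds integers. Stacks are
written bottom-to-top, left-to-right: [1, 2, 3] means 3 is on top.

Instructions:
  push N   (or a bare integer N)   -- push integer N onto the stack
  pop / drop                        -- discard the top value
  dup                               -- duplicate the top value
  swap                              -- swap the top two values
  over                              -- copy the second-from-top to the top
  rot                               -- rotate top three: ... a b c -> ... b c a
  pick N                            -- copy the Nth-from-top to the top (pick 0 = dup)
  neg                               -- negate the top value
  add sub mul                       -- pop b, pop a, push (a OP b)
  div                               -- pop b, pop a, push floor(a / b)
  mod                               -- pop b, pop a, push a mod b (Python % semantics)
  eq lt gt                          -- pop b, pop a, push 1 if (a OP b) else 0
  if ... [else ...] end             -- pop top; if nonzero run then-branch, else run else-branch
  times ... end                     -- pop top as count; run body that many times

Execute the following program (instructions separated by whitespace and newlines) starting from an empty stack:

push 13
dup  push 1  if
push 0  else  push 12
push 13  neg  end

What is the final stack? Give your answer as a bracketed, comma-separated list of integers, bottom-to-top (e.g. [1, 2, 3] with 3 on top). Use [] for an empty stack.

After 'push 13': [13]
After 'dup': [13, 13]
After 'push 1': [13, 13, 1]
After 'if': [13, 13]
After 'push 0': [13, 13, 0]

Answer: [13, 13, 0]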